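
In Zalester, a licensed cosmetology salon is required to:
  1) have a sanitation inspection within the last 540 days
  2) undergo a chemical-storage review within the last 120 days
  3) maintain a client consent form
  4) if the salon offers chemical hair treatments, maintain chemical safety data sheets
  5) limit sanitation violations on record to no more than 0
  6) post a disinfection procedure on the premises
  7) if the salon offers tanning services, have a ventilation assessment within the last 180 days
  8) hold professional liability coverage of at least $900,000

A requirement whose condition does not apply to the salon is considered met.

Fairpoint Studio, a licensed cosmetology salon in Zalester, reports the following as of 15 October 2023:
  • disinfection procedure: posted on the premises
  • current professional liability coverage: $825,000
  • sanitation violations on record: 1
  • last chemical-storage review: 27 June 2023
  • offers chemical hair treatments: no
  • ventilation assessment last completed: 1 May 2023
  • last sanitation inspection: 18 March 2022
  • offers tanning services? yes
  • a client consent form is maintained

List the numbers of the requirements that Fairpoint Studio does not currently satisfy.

1, 5, 8

1. sanitation inspection 576 days ago vs limit 540 → not met
2. chemical-storage review 110 days ago vs limit 120 → met
3. client consent form present → met
4. condition 'offers chemical hair treatments' does not hold → requirement n/a → met
5. sanitation violations on record 1 > 0 → not met
6. disinfection procedure present → met
7. condition 'offers tanning services' holds; ventilation assessment 167 days ago vs limit 180 → met
8. professional liability coverage $825,000 < $900,000 → not met
Not met: 1, 5, 8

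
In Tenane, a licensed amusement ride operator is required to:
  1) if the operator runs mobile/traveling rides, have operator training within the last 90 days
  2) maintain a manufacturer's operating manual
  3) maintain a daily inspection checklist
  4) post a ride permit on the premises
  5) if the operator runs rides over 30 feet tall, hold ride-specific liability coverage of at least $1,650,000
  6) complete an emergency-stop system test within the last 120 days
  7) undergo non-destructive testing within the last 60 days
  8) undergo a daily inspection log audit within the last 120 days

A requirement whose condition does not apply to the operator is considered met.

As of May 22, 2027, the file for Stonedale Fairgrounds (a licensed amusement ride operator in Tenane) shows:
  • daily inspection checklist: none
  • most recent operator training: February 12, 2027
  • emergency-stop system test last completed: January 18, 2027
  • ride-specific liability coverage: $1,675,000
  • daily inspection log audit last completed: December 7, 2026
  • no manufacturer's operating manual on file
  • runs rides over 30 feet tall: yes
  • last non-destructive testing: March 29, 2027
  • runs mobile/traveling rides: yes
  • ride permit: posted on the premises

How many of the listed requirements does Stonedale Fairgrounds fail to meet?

5

1. condition 'runs mobile/traveling rides' holds; operator training 99 days ago vs limit 90 → not met
2. manufacturer's operating manual absent → not met
3. daily inspection checklist absent → not met
4. ride permit present → met
5. condition 'runs rides over 30 feet tall' holds; ride-specific liability coverage $1,675,000 ≥ $1,650,000 → met
6. emergency-stop system test 124 days ago vs limit 120 → not met
7. non-destructive testing 54 days ago vs limit 60 → met
8. daily inspection log audit 166 days ago vs limit 120 → not met
Not met: 5 of 8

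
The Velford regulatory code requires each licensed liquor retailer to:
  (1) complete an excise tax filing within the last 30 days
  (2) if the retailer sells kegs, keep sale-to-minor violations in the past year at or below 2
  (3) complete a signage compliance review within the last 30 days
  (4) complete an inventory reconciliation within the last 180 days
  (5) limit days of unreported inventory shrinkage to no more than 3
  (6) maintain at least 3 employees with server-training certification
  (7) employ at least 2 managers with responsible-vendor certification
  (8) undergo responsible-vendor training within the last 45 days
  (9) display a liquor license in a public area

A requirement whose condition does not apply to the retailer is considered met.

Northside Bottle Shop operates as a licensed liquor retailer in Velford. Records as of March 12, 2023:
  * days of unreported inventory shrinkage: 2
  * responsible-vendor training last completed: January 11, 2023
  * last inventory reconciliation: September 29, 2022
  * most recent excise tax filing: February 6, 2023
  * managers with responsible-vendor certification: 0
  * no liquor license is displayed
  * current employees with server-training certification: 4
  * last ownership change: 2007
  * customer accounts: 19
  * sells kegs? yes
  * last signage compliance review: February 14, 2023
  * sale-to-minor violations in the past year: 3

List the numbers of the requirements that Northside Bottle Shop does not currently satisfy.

1. excise tax filing 34 days ago vs limit 30 → not met
2. condition 'sells kegs' holds; sale-to-minor violations in the past year 3 > 2 → not met
3. signage compliance review 26 days ago vs limit 30 → met
4. inventory reconciliation 164 days ago vs limit 180 → met
5. days of unreported inventory shrinkage 2 ≤ 3 → met
6. employees with server-training certification 4 ≥ 3 → met
7. managers with responsible-vendor certification 0 < 2 → not met
8. responsible-vendor training 60 days ago vs limit 45 → not met
9. liquor license absent → not met
Not met: 1, 2, 7, 8, 9

1, 2, 7, 8, 9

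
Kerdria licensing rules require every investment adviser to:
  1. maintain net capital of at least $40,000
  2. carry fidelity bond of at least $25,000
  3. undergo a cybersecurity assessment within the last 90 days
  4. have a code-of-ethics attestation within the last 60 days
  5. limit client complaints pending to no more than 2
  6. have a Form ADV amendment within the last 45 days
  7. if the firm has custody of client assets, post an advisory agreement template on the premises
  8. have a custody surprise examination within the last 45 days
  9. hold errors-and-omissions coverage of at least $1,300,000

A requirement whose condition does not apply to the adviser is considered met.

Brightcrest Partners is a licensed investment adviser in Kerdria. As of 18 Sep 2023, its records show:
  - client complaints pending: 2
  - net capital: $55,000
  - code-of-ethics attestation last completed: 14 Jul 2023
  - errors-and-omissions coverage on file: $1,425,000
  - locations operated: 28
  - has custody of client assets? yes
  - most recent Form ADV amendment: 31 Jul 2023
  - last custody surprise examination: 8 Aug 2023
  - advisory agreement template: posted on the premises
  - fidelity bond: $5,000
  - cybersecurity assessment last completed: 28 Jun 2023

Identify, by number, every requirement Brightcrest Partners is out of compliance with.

1. net capital $55,000 ≥ $40,000 → met
2. fidelity bond $5,000 < $25,000 → not met
3. cybersecurity assessment 82 days ago vs limit 90 → met
4. code-of-ethics attestation 66 days ago vs limit 60 → not met
5. client complaints pending 2 ≤ 2 → met
6. Form ADV amendment 49 days ago vs limit 45 → not met
7. condition 'has custody of client assets' holds; advisory agreement template present → met
8. custody surprise examination 41 days ago vs limit 45 → met
9. errors-and-omissions coverage $1,425,000 ≥ $1,300,000 → met
Not met: 2, 4, 6

2, 4, 6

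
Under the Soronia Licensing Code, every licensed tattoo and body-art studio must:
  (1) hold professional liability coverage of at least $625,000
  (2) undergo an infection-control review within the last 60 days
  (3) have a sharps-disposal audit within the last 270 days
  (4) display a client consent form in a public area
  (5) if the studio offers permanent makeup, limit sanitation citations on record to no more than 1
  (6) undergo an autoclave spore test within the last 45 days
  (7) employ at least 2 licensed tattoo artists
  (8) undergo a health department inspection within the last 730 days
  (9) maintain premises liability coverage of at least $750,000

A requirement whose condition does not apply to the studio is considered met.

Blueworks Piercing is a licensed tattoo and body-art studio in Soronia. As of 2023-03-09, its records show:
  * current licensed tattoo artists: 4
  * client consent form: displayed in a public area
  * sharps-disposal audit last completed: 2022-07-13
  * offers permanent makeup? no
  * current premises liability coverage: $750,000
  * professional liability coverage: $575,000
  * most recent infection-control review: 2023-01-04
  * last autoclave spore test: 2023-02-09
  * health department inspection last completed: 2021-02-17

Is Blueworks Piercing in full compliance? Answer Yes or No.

No

1. professional liability coverage $575,000 < $625,000 → not met
2. infection-control review 64 days ago vs limit 60 → not met
3. sharps-disposal audit 239 days ago vs limit 270 → met
4. client consent form present → met
5. condition 'offers permanent makeup' does not hold → requirement n/a → met
6. autoclave spore test 28 days ago vs limit 45 → met
7. licensed tattoo artists 4 ≥ 2 → met
8. health department inspection 750 days ago vs limit 730 → not met
9. premises liability coverage $750,000 ≥ $750,000 → met
Not met: 1, 2, 8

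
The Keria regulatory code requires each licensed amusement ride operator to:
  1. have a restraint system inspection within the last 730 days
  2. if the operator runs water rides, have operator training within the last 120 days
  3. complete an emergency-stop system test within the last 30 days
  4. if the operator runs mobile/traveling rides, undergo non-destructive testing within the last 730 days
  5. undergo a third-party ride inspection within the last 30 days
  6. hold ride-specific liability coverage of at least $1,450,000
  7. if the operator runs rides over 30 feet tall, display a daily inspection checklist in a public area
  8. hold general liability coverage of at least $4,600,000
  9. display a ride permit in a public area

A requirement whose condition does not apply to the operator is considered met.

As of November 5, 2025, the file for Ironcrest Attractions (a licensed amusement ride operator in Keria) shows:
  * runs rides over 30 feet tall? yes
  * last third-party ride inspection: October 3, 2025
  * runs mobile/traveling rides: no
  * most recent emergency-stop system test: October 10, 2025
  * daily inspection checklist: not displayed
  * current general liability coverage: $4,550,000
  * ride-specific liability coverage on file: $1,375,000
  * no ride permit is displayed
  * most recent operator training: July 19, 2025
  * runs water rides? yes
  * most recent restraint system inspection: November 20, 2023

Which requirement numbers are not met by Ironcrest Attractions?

5, 6, 7, 8, 9

1. restraint system inspection 716 days ago vs limit 730 → met
2. condition 'runs water rides' holds; operator training 109 days ago vs limit 120 → met
3. emergency-stop system test 26 days ago vs limit 30 → met
4. condition 'runs mobile/traveling rides' does not hold → requirement n/a → met
5. third-party ride inspection 33 days ago vs limit 30 → not met
6. ride-specific liability coverage $1,375,000 < $1,450,000 → not met
7. condition 'runs rides over 30 feet tall' holds; daily inspection checklist absent → not met
8. general liability coverage $4,550,000 < $4,600,000 → not met
9. ride permit absent → not met
Not met: 5, 6, 7, 8, 9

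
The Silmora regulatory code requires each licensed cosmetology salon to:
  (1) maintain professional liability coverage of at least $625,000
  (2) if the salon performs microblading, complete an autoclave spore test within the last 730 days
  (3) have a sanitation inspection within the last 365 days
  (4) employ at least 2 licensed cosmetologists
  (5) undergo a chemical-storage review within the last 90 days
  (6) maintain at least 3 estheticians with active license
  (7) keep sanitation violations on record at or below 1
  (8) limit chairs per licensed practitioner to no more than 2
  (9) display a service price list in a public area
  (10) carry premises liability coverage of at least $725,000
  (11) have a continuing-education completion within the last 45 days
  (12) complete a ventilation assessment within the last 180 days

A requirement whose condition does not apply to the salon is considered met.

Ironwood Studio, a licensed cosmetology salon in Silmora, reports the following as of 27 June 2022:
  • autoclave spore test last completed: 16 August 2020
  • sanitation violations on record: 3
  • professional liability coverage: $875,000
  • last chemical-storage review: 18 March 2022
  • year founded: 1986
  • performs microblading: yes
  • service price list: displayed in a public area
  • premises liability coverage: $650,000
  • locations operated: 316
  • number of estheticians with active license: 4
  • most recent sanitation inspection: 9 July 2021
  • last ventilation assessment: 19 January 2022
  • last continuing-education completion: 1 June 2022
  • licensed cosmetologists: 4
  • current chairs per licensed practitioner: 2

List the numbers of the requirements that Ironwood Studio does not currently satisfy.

1. professional liability coverage $875,000 ≥ $625,000 → met
2. condition 'performs microblading' holds; autoclave spore test 680 days ago vs limit 730 → met
3. sanitation inspection 353 days ago vs limit 365 → met
4. licensed cosmetologists 4 ≥ 2 → met
5. chemical-storage review 101 days ago vs limit 90 → not met
6. estheticians with active license 4 ≥ 3 → met
7. sanitation violations on record 3 > 1 → not met
8. chairs per licensed practitioner 2 ≤ 2 → met
9. service price list present → met
10. premises liability coverage $650,000 < $725,000 → not met
11. continuing-education completion 26 days ago vs limit 45 → met
12. ventilation assessment 159 days ago vs limit 180 → met
Not met: 5, 7, 10

5, 7, 10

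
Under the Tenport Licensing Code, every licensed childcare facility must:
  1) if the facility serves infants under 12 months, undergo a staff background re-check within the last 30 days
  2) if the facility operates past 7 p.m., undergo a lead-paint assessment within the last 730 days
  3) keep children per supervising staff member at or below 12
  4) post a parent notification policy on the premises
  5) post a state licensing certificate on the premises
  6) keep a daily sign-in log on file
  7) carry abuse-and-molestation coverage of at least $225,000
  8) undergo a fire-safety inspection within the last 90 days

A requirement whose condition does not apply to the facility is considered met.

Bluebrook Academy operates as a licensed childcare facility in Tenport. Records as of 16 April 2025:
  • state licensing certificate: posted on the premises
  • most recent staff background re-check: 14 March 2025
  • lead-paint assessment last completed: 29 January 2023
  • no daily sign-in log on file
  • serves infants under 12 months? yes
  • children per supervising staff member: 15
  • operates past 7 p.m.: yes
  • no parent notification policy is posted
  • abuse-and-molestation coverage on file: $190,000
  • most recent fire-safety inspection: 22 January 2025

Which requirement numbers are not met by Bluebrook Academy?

1, 2, 3, 4, 6, 7

1. condition 'serves infants under 12 months' holds; staff background re-check 33 days ago vs limit 30 → not met
2. condition 'operates past 7 p.m.' holds; lead-paint assessment 808 days ago vs limit 730 → not met
3. children per supervising staff member 15 > 12 → not met
4. parent notification policy absent → not met
5. state licensing certificate present → met
6. daily sign-in log absent → not met
7. abuse-and-molestation coverage $190,000 < $225,000 → not met
8. fire-safety inspection 84 days ago vs limit 90 → met
Not met: 1, 2, 3, 4, 6, 7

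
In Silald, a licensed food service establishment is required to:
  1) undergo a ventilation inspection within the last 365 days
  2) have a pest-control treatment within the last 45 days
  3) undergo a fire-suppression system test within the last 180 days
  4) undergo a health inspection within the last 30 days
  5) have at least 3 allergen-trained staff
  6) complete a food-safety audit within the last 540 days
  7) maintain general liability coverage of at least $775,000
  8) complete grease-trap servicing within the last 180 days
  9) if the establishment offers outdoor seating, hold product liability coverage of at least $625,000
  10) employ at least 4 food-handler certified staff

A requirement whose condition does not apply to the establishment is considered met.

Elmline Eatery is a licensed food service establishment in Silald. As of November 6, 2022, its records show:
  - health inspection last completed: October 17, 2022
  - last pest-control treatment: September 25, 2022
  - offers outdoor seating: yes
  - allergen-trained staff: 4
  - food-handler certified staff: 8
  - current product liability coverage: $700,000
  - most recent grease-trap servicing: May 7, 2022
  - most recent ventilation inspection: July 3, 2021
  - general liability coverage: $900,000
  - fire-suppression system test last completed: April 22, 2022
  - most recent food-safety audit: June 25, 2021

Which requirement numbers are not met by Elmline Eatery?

1. ventilation inspection 491 days ago vs limit 365 → not met
2. pest-control treatment 42 days ago vs limit 45 → met
3. fire-suppression system test 198 days ago vs limit 180 → not met
4. health inspection 20 days ago vs limit 30 → met
5. allergen-trained staff 4 ≥ 3 → met
6. food-safety audit 499 days ago vs limit 540 → met
7. general liability coverage $900,000 ≥ $775,000 → met
8. grease-trap servicing 183 days ago vs limit 180 → not met
9. condition 'offers outdoor seating' holds; product liability coverage $700,000 ≥ $625,000 → met
10. food-handler certified staff 8 ≥ 4 → met
Not met: 1, 3, 8

1, 3, 8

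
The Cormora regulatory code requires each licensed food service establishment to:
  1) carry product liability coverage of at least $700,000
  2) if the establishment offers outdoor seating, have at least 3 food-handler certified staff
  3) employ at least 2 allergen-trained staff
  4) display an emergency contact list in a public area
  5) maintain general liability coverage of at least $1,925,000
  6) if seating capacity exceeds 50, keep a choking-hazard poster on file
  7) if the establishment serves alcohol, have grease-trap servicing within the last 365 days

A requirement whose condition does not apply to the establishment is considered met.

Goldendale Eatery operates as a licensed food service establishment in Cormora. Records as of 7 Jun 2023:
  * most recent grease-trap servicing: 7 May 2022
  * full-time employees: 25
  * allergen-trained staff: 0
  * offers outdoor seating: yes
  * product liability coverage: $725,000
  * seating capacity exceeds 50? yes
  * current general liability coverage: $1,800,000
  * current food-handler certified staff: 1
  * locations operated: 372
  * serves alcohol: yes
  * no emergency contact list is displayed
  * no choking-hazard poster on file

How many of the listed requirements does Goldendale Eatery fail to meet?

6

1. product liability coverage $725,000 ≥ $700,000 → met
2. condition 'offers outdoor seating' holds; food-handler certified staff 1 < 3 → not met
3. allergen-trained staff 0 < 2 → not met
4. emergency contact list absent → not met
5. general liability coverage $1,800,000 < $1,925,000 → not met
6. condition 'seating capacity exceeds 50' holds; choking-hazard poster absent → not met
7. condition 'serves alcohol' holds; grease-trap servicing 396 days ago vs limit 365 → not met
Not met: 6 of 7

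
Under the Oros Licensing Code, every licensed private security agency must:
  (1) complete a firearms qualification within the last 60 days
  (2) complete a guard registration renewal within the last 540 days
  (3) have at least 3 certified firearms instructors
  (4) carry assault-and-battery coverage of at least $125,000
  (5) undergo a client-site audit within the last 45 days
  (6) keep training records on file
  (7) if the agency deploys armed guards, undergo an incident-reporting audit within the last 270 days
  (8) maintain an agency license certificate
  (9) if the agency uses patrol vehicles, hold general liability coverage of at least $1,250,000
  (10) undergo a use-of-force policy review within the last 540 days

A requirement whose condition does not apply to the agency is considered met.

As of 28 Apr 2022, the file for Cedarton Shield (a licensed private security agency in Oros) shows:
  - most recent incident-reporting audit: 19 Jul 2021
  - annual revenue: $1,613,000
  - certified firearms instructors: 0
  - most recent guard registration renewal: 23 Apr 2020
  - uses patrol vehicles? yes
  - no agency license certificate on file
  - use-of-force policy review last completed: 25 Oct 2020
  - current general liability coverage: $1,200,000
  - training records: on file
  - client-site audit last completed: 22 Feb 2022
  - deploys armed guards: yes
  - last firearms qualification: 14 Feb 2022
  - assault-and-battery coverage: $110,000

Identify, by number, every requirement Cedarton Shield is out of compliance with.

1. firearms qualification 73 days ago vs limit 60 → not met
2. guard registration renewal 735 days ago vs limit 540 → not met
3. certified firearms instructors 0 < 3 → not met
4. assault-and-battery coverage $110,000 < $125,000 → not met
5. client-site audit 65 days ago vs limit 45 → not met
6. training records present → met
7. condition 'deploys armed guards' holds; incident-reporting audit 283 days ago vs limit 270 → not met
8. agency license certificate absent → not met
9. condition 'uses patrol vehicles' holds; general liability coverage $1,200,000 < $1,250,000 → not met
10. use-of-force policy review 550 days ago vs limit 540 → not met
Not met: 1, 2, 3, 4, 5, 7, 8, 9, 10

1, 2, 3, 4, 5, 7, 8, 9, 10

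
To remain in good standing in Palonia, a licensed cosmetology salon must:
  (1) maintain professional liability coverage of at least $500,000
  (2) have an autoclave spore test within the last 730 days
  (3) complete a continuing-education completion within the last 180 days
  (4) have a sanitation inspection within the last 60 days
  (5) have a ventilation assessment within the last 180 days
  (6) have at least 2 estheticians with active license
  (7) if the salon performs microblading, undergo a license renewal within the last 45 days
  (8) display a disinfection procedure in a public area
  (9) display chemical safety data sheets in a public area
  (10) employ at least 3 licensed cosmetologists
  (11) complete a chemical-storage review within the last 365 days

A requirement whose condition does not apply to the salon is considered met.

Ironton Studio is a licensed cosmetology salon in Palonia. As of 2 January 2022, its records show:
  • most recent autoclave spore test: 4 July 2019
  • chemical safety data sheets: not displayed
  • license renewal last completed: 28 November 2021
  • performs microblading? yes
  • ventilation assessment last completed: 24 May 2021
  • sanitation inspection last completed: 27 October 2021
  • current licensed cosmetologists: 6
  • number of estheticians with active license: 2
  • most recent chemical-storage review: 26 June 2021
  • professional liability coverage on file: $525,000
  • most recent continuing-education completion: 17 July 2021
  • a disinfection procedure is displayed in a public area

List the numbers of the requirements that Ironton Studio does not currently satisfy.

1. professional liability coverage $525,000 ≥ $500,000 → met
2. autoclave spore test 913 days ago vs limit 730 → not met
3. continuing-education completion 169 days ago vs limit 180 → met
4. sanitation inspection 67 days ago vs limit 60 → not met
5. ventilation assessment 223 days ago vs limit 180 → not met
6. estheticians with active license 2 ≥ 2 → met
7. condition 'performs microblading' holds; license renewal 35 days ago vs limit 45 → met
8. disinfection procedure present → met
9. chemical safety data sheets absent → not met
10. licensed cosmetologists 6 ≥ 3 → met
11. chemical-storage review 190 days ago vs limit 365 → met
Not met: 2, 4, 5, 9

2, 4, 5, 9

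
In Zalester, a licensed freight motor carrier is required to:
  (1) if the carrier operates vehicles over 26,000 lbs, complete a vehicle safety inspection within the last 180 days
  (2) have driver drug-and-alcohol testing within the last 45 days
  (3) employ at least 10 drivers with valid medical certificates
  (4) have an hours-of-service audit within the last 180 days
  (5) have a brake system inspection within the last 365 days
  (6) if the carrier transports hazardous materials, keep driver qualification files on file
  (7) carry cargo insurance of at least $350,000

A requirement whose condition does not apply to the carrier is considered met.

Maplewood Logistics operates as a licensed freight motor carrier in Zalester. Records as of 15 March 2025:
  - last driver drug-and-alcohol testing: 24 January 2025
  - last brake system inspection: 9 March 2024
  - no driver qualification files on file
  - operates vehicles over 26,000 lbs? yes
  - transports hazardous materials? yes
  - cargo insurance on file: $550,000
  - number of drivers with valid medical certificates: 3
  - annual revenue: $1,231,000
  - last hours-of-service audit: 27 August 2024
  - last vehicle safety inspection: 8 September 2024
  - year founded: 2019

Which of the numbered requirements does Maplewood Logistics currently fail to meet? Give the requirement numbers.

1. condition 'operates vehicles over 26,000 lbs' holds; vehicle safety inspection 188 days ago vs limit 180 → not met
2. driver drug-and-alcohol testing 50 days ago vs limit 45 → not met
3. drivers with valid medical certificates 3 < 10 → not met
4. hours-of-service audit 200 days ago vs limit 180 → not met
5. brake system inspection 371 days ago vs limit 365 → not met
6. condition 'transports hazardous materials' holds; driver qualification files absent → not met
7. cargo insurance $550,000 ≥ $350,000 → met
Not met: 1, 2, 3, 4, 5, 6

1, 2, 3, 4, 5, 6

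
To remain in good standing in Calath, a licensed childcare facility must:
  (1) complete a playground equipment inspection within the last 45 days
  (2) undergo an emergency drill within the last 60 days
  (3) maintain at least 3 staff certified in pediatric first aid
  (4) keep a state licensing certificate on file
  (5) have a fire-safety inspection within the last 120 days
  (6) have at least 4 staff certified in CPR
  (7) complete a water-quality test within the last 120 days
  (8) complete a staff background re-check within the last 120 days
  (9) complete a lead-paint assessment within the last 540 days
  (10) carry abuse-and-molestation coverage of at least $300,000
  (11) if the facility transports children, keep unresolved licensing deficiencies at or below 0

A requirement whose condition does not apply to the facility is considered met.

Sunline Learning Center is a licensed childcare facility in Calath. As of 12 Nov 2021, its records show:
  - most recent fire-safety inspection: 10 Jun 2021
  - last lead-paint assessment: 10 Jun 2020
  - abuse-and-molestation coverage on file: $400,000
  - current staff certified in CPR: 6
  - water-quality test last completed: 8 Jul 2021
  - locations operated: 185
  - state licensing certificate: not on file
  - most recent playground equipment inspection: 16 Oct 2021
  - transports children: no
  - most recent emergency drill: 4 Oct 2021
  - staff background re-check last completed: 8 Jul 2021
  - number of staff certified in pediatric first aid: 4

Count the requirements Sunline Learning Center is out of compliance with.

1. playground equipment inspection 27 days ago vs limit 45 → met
2. emergency drill 39 days ago vs limit 60 → met
3. staff certified in pediatric first aid 4 ≥ 3 → met
4. state licensing certificate absent → not met
5. fire-safety inspection 155 days ago vs limit 120 → not met
6. staff certified in CPR 6 ≥ 4 → met
7. water-quality test 127 days ago vs limit 120 → not met
8. staff background re-check 127 days ago vs limit 120 → not met
9. lead-paint assessment 520 days ago vs limit 540 → met
10. abuse-and-molestation coverage $400,000 ≥ $300,000 → met
11. condition 'transports children' does not hold → requirement n/a → met
Not met: 4 of 11

4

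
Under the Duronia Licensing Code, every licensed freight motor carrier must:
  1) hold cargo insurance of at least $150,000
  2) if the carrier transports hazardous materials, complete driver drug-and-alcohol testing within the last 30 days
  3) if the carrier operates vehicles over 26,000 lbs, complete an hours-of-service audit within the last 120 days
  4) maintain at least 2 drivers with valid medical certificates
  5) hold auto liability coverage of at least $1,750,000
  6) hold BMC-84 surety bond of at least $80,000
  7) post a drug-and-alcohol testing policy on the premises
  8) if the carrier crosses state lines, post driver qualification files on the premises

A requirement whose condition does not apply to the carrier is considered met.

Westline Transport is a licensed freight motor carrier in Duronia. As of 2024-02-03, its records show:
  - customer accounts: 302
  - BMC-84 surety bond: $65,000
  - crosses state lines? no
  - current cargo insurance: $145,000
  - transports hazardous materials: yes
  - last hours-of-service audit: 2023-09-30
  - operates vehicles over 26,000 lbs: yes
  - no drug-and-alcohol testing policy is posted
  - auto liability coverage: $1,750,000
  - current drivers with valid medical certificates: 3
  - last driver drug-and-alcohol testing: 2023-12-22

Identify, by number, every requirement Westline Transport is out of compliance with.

1, 2, 3, 6, 7

1. cargo insurance $145,000 < $150,000 → not met
2. condition 'transports hazardous materials' holds; driver drug-and-alcohol testing 43 days ago vs limit 30 → not met
3. condition 'operates vehicles over 26,000 lbs' holds; hours-of-service audit 126 days ago vs limit 120 → not met
4. drivers with valid medical certificates 3 ≥ 2 → met
5. auto liability coverage $1,750,000 ≥ $1,750,000 → met
6. BMC-84 surety bond $65,000 < $80,000 → not met
7. drug-and-alcohol testing policy absent → not met
8. condition 'crosses state lines' does not hold → requirement n/a → met
Not met: 1, 2, 3, 6, 7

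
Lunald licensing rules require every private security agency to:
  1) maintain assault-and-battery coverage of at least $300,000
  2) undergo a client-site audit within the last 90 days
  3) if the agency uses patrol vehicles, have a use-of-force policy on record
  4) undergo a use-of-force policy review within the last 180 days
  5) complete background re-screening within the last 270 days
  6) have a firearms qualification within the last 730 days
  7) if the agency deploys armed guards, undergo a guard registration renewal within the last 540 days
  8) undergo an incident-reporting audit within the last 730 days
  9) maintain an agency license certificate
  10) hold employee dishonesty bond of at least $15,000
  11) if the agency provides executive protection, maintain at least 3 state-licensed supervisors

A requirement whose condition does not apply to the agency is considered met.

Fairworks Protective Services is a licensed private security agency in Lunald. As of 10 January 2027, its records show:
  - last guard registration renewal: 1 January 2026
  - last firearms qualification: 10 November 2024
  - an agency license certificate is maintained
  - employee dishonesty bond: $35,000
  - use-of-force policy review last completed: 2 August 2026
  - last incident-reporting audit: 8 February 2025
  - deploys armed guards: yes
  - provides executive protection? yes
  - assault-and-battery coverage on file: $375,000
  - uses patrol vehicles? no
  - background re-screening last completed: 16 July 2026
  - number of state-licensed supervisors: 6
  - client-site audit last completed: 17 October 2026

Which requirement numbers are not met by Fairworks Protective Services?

6

1. assault-and-battery coverage $375,000 ≥ $300,000 → met
2. client-site audit 85 days ago vs limit 90 → met
3. condition 'uses patrol vehicles' does not hold → requirement n/a → met
4. use-of-force policy review 161 days ago vs limit 180 → met
5. background re-screening 178 days ago vs limit 270 → met
6. firearms qualification 791 days ago vs limit 730 → not met
7. condition 'deploys armed guards' holds; guard registration renewal 374 days ago vs limit 540 → met
8. incident-reporting audit 701 days ago vs limit 730 → met
9. agency license certificate present → met
10. employee dishonesty bond $35,000 ≥ $15,000 → met
11. condition 'provides executive protection' holds; state-licensed supervisors 6 ≥ 3 → met
Not met: 6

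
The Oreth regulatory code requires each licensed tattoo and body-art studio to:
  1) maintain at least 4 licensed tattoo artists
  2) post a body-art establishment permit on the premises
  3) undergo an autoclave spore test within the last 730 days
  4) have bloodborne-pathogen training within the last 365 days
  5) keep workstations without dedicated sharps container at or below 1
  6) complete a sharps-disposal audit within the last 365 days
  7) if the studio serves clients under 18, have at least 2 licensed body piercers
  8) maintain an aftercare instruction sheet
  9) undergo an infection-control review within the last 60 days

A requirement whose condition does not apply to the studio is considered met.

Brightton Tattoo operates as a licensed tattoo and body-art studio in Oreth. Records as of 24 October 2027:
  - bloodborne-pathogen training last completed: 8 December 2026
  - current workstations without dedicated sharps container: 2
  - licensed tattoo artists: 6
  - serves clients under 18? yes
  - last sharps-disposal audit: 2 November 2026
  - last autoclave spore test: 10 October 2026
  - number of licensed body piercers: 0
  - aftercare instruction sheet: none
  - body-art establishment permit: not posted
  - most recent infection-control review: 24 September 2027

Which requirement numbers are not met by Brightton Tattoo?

1. licensed tattoo artists 6 ≥ 4 → met
2. body-art establishment permit absent → not met
3. autoclave spore test 379 days ago vs limit 730 → met
4. bloodborne-pathogen training 320 days ago vs limit 365 → met
5. workstations without dedicated sharps container 2 > 1 → not met
6. sharps-disposal audit 356 days ago vs limit 365 → met
7. condition 'serves clients under 18' holds; licensed body piercers 0 < 2 → not met
8. aftercare instruction sheet absent → not met
9. infection-control review 30 days ago vs limit 60 → met
Not met: 2, 5, 7, 8

2, 5, 7, 8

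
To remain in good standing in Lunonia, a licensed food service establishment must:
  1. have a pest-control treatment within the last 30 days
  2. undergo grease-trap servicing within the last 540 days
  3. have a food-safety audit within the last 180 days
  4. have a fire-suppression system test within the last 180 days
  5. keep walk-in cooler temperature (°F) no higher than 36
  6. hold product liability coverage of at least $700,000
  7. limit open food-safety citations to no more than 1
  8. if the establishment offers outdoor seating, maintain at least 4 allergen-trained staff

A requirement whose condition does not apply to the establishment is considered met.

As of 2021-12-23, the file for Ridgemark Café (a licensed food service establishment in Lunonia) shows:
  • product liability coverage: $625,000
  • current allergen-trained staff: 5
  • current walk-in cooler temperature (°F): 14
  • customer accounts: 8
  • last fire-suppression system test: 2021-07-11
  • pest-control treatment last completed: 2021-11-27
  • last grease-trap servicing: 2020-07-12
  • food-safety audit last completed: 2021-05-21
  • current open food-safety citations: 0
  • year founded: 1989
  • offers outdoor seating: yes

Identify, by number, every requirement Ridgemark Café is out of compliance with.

3, 6

1. pest-control treatment 26 days ago vs limit 30 → met
2. grease-trap servicing 529 days ago vs limit 540 → met
3. food-safety audit 216 days ago vs limit 180 → not met
4. fire-suppression system test 165 days ago vs limit 180 → met
5. walk-in cooler temperature (°F) 14 ≤ 36 → met
6. product liability coverage $625,000 < $700,000 → not met
7. open food-safety citations 0 ≤ 1 → met
8. condition 'offers outdoor seating' holds; allergen-trained staff 5 ≥ 4 → met
Not met: 3, 6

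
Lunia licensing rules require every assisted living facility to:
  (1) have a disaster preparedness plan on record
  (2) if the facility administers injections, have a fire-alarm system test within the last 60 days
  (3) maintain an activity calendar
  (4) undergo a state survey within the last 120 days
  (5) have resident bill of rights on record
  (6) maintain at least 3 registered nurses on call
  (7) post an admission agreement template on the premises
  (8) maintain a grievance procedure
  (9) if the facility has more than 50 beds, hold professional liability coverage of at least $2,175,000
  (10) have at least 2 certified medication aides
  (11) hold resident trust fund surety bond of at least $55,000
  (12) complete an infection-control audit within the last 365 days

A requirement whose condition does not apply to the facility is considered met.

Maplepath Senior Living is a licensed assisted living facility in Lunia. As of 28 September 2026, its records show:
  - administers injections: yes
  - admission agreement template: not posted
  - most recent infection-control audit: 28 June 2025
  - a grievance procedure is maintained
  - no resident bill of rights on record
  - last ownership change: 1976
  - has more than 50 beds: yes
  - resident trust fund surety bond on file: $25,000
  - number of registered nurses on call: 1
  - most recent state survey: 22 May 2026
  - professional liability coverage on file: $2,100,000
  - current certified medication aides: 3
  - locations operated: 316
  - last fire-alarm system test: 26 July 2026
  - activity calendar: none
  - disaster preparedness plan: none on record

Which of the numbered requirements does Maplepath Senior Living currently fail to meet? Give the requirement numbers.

1. disaster preparedness plan absent → not met
2. condition 'administers injections' holds; fire-alarm system test 64 days ago vs limit 60 → not met
3. activity calendar absent → not met
4. state survey 129 days ago vs limit 120 → not met
5. resident bill of rights absent → not met
6. registered nurses on call 1 < 3 → not met
7. admission agreement template absent → not met
8. grievance procedure present → met
9. condition 'has more than 50 beds' holds; professional liability coverage $2,100,000 < $2,175,000 → not met
10. certified medication aides 3 ≥ 2 → met
11. resident trust fund surety bond $25,000 < $55,000 → not met
12. infection-control audit 457 days ago vs limit 365 → not met
Not met: 1, 2, 3, 4, 5, 6, 7, 9, 11, 12

1, 2, 3, 4, 5, 6, 7, 9, 11, 12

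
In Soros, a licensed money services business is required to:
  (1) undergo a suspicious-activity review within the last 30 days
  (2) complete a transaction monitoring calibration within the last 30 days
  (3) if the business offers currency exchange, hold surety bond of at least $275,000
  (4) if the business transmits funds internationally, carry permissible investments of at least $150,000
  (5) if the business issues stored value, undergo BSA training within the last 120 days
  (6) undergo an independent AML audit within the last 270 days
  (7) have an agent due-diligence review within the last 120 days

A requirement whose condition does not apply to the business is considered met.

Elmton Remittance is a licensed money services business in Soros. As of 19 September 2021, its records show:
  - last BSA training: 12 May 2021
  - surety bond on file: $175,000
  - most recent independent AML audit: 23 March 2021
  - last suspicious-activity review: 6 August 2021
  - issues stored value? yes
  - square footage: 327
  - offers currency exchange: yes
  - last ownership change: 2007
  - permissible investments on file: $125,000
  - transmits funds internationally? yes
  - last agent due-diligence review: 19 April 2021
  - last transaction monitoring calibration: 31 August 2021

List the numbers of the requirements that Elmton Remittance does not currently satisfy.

1. suspicious-activity review 44 days ago vs limit 30 → not met
2. transaction monitoring calibration 19 days ago vs limit 30 → met
3. condition 'offers currency exchange' holds; surety bond $175,000 < $275,000 → not met
4. condition 'transmits funds internationally' holds; permissible investments $125,000 < $150,000 → not met
5. condition 'issues stored value' holds; BSA training 130 days ago vs limit 120 → not met
6. independent AML audit 180 days ago vs limit 270 → met
7. agent due-diligence review 153 days ago vs limit 120 → not met
Not met: 1, 3, 4, 5, 7

1, 3, 4, 5, 7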